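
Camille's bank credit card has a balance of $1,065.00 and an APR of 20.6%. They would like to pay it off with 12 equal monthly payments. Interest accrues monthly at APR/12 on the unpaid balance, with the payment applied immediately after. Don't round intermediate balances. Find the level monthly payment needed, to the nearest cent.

Monthly rate r = 20.6%/12 = 1.71667% = 0.0171667.
Level-payment amortization: P = B₀·r / (1 − (1+r)^(−n)) = 1065.00·0.0171667 / (1 − 1.01717^(−12)).
Denominator 1 − (1+r)^(−12) = 0.184742946.
P = 18.2825 / 0.184742946 ≈ 98.96.

$98.96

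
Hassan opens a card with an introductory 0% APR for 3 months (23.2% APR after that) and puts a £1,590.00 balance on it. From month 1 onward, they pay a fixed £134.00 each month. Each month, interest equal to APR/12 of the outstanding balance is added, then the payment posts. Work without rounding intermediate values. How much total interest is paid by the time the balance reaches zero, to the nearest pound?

Promo months 1–3 at r₀ = 0%/12 = 0; months 4+ at r₁ = 23.2%/12 = 0.0193333.
After month 3 (no interest yet): B = £1,590.00 − 3·£134.00 = £1,188.00.
Then at r₁ with £134.00/mo: n₂ = −ln(1 − r₁·B/P)/ln(1+r₁) ≈ 9.82 → 10 more payments.
Total paid = 12·£134.00 + £109.93 = £1,717.93; interest = £1,717.93 − £1,590.00 = £127.93.

£128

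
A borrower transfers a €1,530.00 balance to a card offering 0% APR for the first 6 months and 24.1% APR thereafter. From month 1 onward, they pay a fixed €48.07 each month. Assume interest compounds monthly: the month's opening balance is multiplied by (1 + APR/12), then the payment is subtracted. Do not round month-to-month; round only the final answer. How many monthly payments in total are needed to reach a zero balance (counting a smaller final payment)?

43 payments

Promo months 1–6 at r₀ = 0%/12 = 0; months 7+ at r₁ = 24.1%/12 = 0.0200833.
After month 6 (no interest yet): B = €1,530.00 − 6·€48.07 = €1,241.58.
Then at r₁ with €48.07/mo: n₂ = −ln(1 − r₁·B/P)/ln(1+r₁) ≈ 36.78 → 37 more payments.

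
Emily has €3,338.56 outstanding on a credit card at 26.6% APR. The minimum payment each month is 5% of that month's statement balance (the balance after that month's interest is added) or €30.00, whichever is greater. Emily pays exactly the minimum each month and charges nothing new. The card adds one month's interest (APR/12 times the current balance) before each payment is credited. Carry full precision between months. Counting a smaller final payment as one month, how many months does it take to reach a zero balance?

Monthly rate r = 26.6%/12 = 2.21667% = 0.0221667.
While 5% of the post-interest balance exceeds €30.00, each month B ← (B·(1+r))·(1 − 0.05), i.e. B shrinks by the factor (1+r)·0.95 = 0.97106.
This holds for months 1–60. Entering month 61 the balance is €573.16; 5% of the post-interest balance is now below €30.00, so the flat €30.00 minimum applies from here.
From month 61 a fixed €30.00 at rate r clears €573.16 in 26 more payments. Total: 60 + 26 = 86 months.

86 months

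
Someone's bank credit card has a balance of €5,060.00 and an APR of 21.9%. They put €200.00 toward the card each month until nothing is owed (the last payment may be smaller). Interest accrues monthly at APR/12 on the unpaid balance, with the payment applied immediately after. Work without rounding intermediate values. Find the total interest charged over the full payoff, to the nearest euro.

€1,790

Monthly rate r = 21.9%/12 = 1.825% = 0.01825.
Payoff takes n = ⌈−ln(1 − rB₀/P)/ln(1+r)⌉ = ⌈34.248⌉ = 35 payments; the last is €49.88.
Total paid = 34·€200.00 + €49.88 = €6,849.88.
Total interest = total paid − principal = €6,849.88 − €5,060.00 = €1,789.88.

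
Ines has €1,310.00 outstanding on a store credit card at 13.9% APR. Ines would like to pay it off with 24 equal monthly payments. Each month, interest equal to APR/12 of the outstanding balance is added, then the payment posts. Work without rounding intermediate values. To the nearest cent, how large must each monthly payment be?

€62.84

Monthly rate r = 13.9%/12 = 1.15833% = 0.0115833.
Level-payment amortization: P = B₀·r / (1 − (1+r)^(−n)) = 1310.00·0.0115833 / (1 − 1.01158^(−24)).
Denominator 1 − (1+r)^(−24) = 0.241492235.
P = 15.1742 / 0.241492235 ≈ 62.84.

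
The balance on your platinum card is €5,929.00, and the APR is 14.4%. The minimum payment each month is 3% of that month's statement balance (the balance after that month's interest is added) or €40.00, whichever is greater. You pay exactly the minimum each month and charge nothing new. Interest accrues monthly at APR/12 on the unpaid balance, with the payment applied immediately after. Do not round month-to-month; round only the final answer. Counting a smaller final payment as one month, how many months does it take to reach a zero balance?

124 months

Monthly rate r = 14.4%/12 = 1.2% = 0.012.
While 3% of the post-interest balance exceeds €40.00, each month B ← (B·(1+r))·(1 − 0.03), i.e. B shrinks by the factor (1+r)·0.97 = 0.98164.
This holds for months 1–82. Entering month 83 the balance is €1,297.38; 3% of the post-interest balance is now below €40.00, so the flat €40.00 minimum applies from here.
From month 83 a fixed €40.00 at rate r clears €1,297.38 in 42 more payments. Total: 82 + 42 = 124 months.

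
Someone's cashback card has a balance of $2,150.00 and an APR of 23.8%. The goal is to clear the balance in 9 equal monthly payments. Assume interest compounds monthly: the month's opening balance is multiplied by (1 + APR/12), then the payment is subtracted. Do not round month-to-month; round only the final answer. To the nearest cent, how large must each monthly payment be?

Monthly rate r = 23.8%/12 = 1.98333% = 0.0198333.
Level-payment amortization: P = B₀·r / (1 − (1+r)^(−n)) = 2150.00·0.0198333 / (1 − 1.01983^(−9)).
Denominator 1 − (1+r)^(−9) = 0.162013206.
P = 42.6417 / 0.162013206 ≈ 263.20.

$263.20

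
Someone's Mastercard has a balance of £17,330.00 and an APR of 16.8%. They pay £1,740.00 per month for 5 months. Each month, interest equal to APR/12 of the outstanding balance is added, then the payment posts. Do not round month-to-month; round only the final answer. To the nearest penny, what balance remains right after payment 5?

£9,630.51

Monthly rate r = 16.8%/12 = 1.4% = 0.014.
Each month: B ← B·(1+r) − £1,740.00.
Month 1: interest £242.62; balance after payment £15,832.62.
Month 2: interest £221.66; balance after payment £14,314.28.
Month 3: interest £200.40; balance after payment £12,774.68.
Month 4: interest £178.85; balance after payment £11,213.52.
Month 5: interest £156.99; balance after payment £9,630.51.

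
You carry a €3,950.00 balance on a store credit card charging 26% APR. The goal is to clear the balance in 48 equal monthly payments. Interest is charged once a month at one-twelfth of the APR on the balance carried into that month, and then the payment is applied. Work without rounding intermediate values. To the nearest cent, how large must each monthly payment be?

Monthly rate r = 26%/12 = 2.16667% = 0.0216667.
Level-payment amortization: P = B₀·r / (1 − (1+r)^(−n)) = 3950.00·0.0216667 / (1 − 1.02167^(−48)).
Denominator 1 − (1+r)^(−48) = 0.642597784.
P = 85.5833 / 0.642597784 ≈ 133.18.

€133.18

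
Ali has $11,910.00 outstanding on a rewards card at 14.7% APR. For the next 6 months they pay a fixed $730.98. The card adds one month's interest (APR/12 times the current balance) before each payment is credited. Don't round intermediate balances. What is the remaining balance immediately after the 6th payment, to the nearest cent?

$8,290.22

Monthly rate r = 14.7%/12 = 1.225% = 0.01225.
Each month: B ← B·(1+r) − $730.98.
Month 1: interest $145.90; balance after payment $11,324.92.
Month 2: interest $138.73; balance after payment $10,732.67.
Month 3: interest $131.48; balance after payment $10,133.16.
Month 4: interest $124.13; balance after payment $9,526.31.
Month 5: interest $116.70; balance after payment $8,912.03.
Month 6: interest $109.17; balance after payment $8,290.22.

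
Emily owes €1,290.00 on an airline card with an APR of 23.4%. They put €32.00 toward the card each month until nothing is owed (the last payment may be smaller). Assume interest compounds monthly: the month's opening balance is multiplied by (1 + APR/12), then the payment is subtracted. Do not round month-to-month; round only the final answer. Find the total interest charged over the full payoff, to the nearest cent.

€1,265.45

Monthly rate r = 23.4%/12 = 1.95% = 0.0195.
Payoff takes n = ⌈−ln(1 − rB₀/P)/ln(1+r)⌉ = ⌈79.857⌉ = 80 payments; the last is €27.45.
Total paid = 79·€32.00 + €27.45 = €2,555.45.
Total interest = total paid − principal = €2,555.45 − €1,290.00 = €1,265.45.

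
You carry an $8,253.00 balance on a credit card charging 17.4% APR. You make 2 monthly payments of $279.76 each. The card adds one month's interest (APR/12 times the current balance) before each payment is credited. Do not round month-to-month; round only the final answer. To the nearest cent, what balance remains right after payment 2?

$7,930.50

Monthly rate r = 17.4%/12 = 1.45% = 0.0145.
Each month: B ← B·(1+r) − $279.76.
Month 1: interest $119.67; balance after payment $8,092.91.
Month 2: interest $117.35; balance after payment $7,930.50.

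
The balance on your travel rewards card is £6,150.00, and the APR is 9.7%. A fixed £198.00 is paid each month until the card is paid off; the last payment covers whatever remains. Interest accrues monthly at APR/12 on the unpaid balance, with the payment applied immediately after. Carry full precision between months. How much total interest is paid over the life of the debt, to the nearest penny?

Monthly rate r = 9.7%/12 = 0.808333% = 0.00808333.
Payoff takes n = ⌈−ln(1 − rB₀/P)/ln(1+r)⌉ = ⌈35.911⌉ = 36 payments; the last is £180.45.
Total paid = 35·£198.00 + £180.45 = £7,110.45.
Total interest = total paid − principal = £7,110.45 − £6,150.00 = £960.45.

£960.45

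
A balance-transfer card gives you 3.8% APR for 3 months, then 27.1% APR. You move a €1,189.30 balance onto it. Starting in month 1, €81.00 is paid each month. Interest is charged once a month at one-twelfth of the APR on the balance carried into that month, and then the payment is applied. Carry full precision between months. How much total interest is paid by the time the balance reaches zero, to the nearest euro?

Promo months 1–3 at r₀ = 3.8%/12 = 0.00316667; months 4+ at r₁ = 27.1%/12 = 0.0225833.
After month 3: iterate B ← B·(1+r₀) − €81.00 for 3 months → €956.86.
Then at r₁ with €81.00/mo: n₂ = −ln(1 − r₁·B/P)/ln(1+r₁) ≈ 13.90 → 14 more payments.
Total paid = 16·€81.00 + €72.60 = €1,368.60; interest = €1,368.60 − €1,189.30 = €179.30.

€179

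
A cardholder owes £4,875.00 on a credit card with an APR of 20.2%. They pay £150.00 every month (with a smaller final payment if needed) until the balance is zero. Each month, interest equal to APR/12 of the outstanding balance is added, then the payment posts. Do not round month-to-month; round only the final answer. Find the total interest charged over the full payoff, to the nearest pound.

£2,242

Monthly rate r = 20.2%/12 = 1.68333% = 0.0168333.
Payoff takes n = ⌈−ln(1 − rB₀/P)/ln(1+r)⌉ = ⌈47.447⌉ = 48 payments; the last is £67.39.
Total paid = 47·£150.00 + £67.39 = £7,117.39.
Total interest = total paid − principal = £7,117.39 − £4,875.00 = £2,242.39.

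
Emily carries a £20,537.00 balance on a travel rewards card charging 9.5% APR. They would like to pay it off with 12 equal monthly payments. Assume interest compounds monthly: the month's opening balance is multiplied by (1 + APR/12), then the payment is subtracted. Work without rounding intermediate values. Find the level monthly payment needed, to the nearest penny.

£1,800.76

Monthly rate r = 9.5%/12 = 0.791667% = 0.00791667.
Level-payment amortization: P = B₀·r / (1 − (1+r)^(−n)) = 20537.00·0.00791667 / (1 − 1.00792^(−12)).
Denominator 1 − (1+r)^(−12) = 0.0902868339.
P = 162.585 / 0.0902868339 ≈ 1800.76.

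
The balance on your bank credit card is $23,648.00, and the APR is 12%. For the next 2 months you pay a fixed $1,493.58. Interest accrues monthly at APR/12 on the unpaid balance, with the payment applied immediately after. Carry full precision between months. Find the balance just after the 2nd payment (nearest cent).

Monthly rate r = 12%/12 = 1% = 0.01.
Each month: B ← B·(1+r) − $1,493.58.
Month 1: interest $236.48; balance after payment $22,390.90.
Month 2: interest $223.91; balance after payment $21,121.23.

$21,121.23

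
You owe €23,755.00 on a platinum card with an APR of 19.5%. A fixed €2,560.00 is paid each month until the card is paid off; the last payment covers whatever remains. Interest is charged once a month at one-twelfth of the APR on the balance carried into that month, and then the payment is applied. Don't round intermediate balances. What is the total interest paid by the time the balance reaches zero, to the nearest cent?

Monthly rate r = 19.5%/12 = 1.625% = 0.01625.
Payoff takes n = ⌈−ln(1 − rB₀/P)/ln(1+r)⌉ = ⌈10.140⌉ = 11 payments; the last is €360.34.
Total paid = 10·€2,560.00 + €360.34 = €25,960.34.
Total interest = total paid − principal = €25,960.34 − €23,755.00 = €2,205.34.

€2,205.34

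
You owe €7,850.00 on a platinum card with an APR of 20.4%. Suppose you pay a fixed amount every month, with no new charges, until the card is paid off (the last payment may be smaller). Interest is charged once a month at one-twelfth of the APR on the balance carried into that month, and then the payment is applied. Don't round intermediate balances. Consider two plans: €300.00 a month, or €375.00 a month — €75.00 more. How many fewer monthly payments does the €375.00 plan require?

Monthly rate r = 20.4%/12 = 1.7% = 0.017.
At €300.00/mo: n = ⌈−ln(1 − rB₀/P)/ln(1+r)⌉ = 35 payments (last €273.29); total interest = total paid − €7,850.00 = €2,623.29.
At €375.00/mo: 27 payments (last €35.07); total interest €1,935.07.
Payments saved = 35 − 27 = 8.

8 fewer payments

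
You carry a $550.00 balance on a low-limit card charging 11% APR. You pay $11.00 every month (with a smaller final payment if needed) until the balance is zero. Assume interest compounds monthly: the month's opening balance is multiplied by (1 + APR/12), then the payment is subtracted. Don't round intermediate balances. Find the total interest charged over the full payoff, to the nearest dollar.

$189

Monthly rate r = 11%/12 = 0.916667% = 0.00916667.
Payoff takes n = ⌈−ln(1 − rB₀/P)/ln(1+r)⌉ = ⌈67.190⌉ = 68 payments; the last is $2.10.
Total paid = 67·$11.00 + $2.10 = $739.10.
Total interest = total paid − principal = $739.10 − $550.00 = $189.10.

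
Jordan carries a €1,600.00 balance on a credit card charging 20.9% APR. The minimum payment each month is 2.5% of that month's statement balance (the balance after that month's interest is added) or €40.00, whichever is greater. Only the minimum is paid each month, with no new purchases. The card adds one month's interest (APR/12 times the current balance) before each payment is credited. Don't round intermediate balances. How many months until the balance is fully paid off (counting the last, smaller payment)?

69 months

Monthly rate r = 20.9%/12 = 1.74167% = 0.0174167.
While 2.5% of the post-interest balance exceeds €40.00, each month B ← (B·(1+r))·(1 − 0.025), i.e. B shrinks by the factor (1+r)·0.975 = 0.99198.
This holds for months 1–3. Entering month 4 the balance is €1,561.82; 2.5% of the post-interest balance is now below €40.00, so the flat €40.00 minimum applies from here.
From month 4 a fixed €40.00 at rate r clears €1,561.82 in 66 more payments. Total: 3 + 66 = 69 months.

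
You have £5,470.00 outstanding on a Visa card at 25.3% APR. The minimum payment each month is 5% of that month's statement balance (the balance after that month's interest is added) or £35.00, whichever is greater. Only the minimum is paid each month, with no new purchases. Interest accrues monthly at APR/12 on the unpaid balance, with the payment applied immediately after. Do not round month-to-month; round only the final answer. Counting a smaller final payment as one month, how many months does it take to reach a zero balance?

Monthly rate r = 25.3%/12 = 2.10833% = 0.0210833.
While 5% of the post-interest balance exceeds £35.00, each month B ← (B·(1+r))·(1 − 0.05), i.e. B shrinks by the factor (1+r)·0.95 = 0.97003.
This holds for months 1–69. Entering month 70 the balance is £670.10; 5% of the post-interest balance is now below £35.00, so the flat £35.00 minimum applies from here.
From month 70 a fixed £35.00 at rate r clears £670.10 in 25 more payments. Total: 69 + 25 = 94 months.

94 months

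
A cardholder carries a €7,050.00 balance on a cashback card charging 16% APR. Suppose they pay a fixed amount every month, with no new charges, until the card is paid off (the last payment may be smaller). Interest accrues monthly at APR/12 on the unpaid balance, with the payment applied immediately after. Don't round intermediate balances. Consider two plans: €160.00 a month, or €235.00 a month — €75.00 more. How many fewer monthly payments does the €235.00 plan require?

Monthly rate r = 16%/12 = 1.33333% = 0.0133333.
At €160.00/mo: n = ⌈−ln(1 − rB₀/P)/ln(1+r)⌉ = 67 payments (last €137.04); total interest = total paid − €7,050.00 = €3,647.04.
At €235.00/mo: 39 payments (last €133.57); total interest €2,013.57.
Payments saved = 67 − 39 = 28.

28 fewer payments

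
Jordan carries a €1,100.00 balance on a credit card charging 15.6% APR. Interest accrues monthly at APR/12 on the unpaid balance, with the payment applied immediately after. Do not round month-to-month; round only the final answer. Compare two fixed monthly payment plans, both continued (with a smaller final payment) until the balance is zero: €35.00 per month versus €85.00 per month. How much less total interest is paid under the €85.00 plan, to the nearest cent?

Monthly rate r = 15.6%/12 = 1.3% = 0.013.
At €35.00/mo: n = ⌈−ln(1 − rB₀/P)/ln(1+r)⌉ = 41 payments (last €23.26); total interest = total paid − €1,100.00 = €323.26.
At €85.00/mo: 15 payments (last €22.34); total interest €112.34.
Interest saved = €323.26 − €112.34 = €210.92.

€210.92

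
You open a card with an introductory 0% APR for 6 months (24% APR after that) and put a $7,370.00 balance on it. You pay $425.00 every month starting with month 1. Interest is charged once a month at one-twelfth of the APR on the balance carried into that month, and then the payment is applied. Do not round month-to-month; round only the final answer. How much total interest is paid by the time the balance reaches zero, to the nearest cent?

Promo months 1–6 at r₀ = 0%/12 = 0; months 7+ at r₁ = 24%/12 = 0.02.
After month 6 (no interest yet): B = $7,370.00 − 6·$425.00 = $4,820.00.
Then at r₁ with $425.00/mo: n₂ = −ln(1 − r₁·B/P)/ln(1+r₁) ≈ 12.99 → 13 more payments.
Total paid = 18·$425.00 + $421.04 = $8,071.04; interest = $8,071.04 − $7,370.00 = $701.04.

$701.04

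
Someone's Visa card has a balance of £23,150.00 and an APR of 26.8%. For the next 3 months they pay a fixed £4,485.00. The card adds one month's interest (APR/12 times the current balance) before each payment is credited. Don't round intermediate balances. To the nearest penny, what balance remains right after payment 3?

Monthly rate r = 26.8%/12 = 2.23333% = 0.0223333.
Each month: B ← B·(1+r) − £4,485.00.
Month 1: interest £517.02; balance after payment £19,182.02.
Month 2: interest £428.40; balance after payment £15,125.42.
Month 3: interest £337.80; balance after payment £10,978.22.

£10,978.22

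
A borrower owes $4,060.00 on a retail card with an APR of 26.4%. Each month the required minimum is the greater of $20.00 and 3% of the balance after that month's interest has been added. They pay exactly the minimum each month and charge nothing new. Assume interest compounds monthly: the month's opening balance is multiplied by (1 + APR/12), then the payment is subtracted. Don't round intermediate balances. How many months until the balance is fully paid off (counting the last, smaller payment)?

269 months

Monthly rate r = 26.4%/12 = 2.2% = 0.022.
While 3% of the post-interest balance exceeds $20.00, each month B ← (B·(1+r))·(1 − 0.03), i.e. B shrinks by the factor (1+r)·0.97 = 0.99134.
This holds for months 1–211. Entering month 212 the balance is $647.89; 3% of the post-interest balance is now below $20.00, so the flat $20.00 minimum applies from here.
From month 212 a fixed $20.00 at rate r clears $647.89 in 58 more payments. Total: 211 + 58 = 269 months.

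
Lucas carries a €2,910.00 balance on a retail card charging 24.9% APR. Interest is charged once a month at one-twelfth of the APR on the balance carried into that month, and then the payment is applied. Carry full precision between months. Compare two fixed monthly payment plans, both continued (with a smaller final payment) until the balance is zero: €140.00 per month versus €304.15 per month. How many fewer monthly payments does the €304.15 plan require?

17 fewer payments

Monthly rate r = 24.9%/12 = 2.075% = 0.02075.
At €140.00/mo: n = ⌈−ln(1 − rB₀/P)/ln(1+r)⌉ = 28 payments (last €67.79); total interest = total paid − €2,910.00 = €937.79.
At €304.15/mo: 11 payments (last €236.45); total interest €367.95.
Payments saved = 28 − 11 = 17.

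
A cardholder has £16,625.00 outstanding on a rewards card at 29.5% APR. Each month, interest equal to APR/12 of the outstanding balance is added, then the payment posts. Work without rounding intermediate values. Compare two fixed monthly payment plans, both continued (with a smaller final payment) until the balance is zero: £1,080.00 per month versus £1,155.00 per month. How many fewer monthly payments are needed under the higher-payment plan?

2 fewer payments

Monthly rate r = 29.5%/12 = 2.45833% = 0.0245833.
At £1,080.00/mo: n = ⌈−ln(1 − rB₀/P)/ln(1+r)⌉ = 20 payments (last £628.56); total interest = total paid − £16,625.00 = £4,523.56.
At £1,155.00/mo: 18 payments (last £1,135.11); total interest £4,145.11.
Payments saved = 20 − 18 = 2.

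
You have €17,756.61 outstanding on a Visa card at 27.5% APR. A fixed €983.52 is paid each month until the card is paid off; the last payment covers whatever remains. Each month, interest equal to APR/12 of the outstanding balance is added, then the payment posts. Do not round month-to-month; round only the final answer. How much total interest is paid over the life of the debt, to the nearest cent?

Monthly rate r = 27.5%/12 = 2.29167% = 0.0229167.
Payoff takes n = ⌈−ln(1 − rB₀/P)/ln(1+r)⌉ = ⌈23.568⌉ = 24 payments; the last is €560.89.
Total paid = 23·€983.52 + €560.89 = €23,181.85.
Total interest = total paid − principal = €23,181.85 − €17,756.61 = €5,425.24.

€5,425.24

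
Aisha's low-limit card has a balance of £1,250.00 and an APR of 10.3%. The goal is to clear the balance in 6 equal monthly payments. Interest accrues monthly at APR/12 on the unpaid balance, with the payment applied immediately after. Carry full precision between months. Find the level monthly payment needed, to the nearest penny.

Monthly rate r = 10.3%/12 = 0.858333% = 0.00858333.
Level-payment amortization: P = B₀·r / (1 − (1+r)^(−n)) = 1250.00·0.00858333 / (1 − 1.00858^(−6)).
Denominator 1 − (1+r)^(−6) = 0.0499875943.
P = 10.7292 / 0.0499875943 ≈ 214.64.

£214.64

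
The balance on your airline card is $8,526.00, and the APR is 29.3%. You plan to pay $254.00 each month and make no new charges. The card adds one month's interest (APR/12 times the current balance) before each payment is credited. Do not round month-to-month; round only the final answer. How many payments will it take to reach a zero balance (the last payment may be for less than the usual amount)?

Monthly rate r = 29.3%/12 = 2.44167% = 0.0244167.
Recurrence: B ← B·(1+r) − $254.00.
Month 1: interest $208.18; balance after payment $8,480.18.
Month 2: interest $207.06; balance after payment $8,433.23.
Closed form: n = −ln(1 − rB₀/P)/ln(1+r) = −ln(0.18041)/ln(1.02442) ≈ 70.991, so the balance reaches zero during payment 71.

71 payments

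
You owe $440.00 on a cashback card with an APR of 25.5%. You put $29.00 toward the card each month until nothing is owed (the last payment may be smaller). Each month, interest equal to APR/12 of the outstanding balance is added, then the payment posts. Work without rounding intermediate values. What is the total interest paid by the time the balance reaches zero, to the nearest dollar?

Monthly rate r = 25.5%/12 = 2.125% = 0.02125.
Payoff takes n = ⌈−ln(1 − rB₀/P)/ln(1+r)⌉ = ⌈18.510⌉ = 19 payments; the last is $14.87.
Total paid = 18·$29.00 + $14.87 = $536.87.
Total interest = total paid − principal = $536.87 − $440.00 = $96.87.

$97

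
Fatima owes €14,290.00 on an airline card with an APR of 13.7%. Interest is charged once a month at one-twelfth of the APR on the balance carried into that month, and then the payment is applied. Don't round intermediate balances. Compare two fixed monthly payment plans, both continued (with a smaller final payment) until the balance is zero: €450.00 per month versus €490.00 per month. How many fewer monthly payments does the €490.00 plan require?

Monthly rate r = 13.7%/12 = 1.14167% = 0.0114167.
At €450.00/mo: n = ⌈−ln(1 − rB₀/P)/ln(1+r)⌉ = 40 payments (last €299.47); total interest = total paid − €14,290.00 = €3,559.47.
At €490.00/mo: 36 payments (last €327.22); total interest €3,187.22.
Payments saved = 40 − 36 = 4.

4 fewer payments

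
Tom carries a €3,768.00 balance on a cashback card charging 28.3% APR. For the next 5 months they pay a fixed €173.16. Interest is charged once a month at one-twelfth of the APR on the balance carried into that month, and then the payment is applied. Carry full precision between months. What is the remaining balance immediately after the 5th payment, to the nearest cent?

€3,326.16

Monthly rate r = 28.3%/12 = 2.35833% = 0.0235833.
Each month: B ← B·(1+r) − €173.16.
Month 1: interest €88.86; balance after payment €3,683.70.
Month 2: interest €86.87; balance after payment €3,597.42.
Month 3: interest €84.84; balance after payment €3,509.10.
Month 4: interest €82.76; balance after payment €3,418.69.
Month 5: interest €80.62; balance after payment €3,326.16.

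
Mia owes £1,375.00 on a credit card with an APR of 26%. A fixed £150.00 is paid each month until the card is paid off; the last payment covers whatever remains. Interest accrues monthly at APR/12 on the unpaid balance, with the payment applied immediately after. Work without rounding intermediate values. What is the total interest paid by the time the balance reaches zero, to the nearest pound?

£175

Monthly rate r = 26%/12 = 2.16667% = 0.0216667.
Payoff takes n = ⌈−ln(1 − rB₀/P)/ln(1+r)⌉ = ⌈10.329⌉ = 11 payments; the last is £49.73.
Total paid = 10·£150.00 + £49.73 = £1,549.73.
Total interest = total paid − principal = £1,549.73 − £1,375.00 = £174.73.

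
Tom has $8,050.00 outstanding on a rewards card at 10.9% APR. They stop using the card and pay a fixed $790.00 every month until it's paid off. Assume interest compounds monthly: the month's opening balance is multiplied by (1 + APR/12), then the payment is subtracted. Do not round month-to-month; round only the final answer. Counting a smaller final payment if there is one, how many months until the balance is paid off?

Monthly rate r = 10.9%/12 = 0.908333% = 0.00908333.
Recurrence: B ← B·(1+r) − $790.00.
Month 1: interest $73.12; balance after payment $7,333.12.
Month 2: interest $66.61; balance after payment $6,609.73.
Closed form: n = −ln(1 − rB₀/P)/ln(1+r) = −ln(0.90744)/ln(1.00908) ≈ 10.741, so the balance reaches zero during payment 11.

11 payments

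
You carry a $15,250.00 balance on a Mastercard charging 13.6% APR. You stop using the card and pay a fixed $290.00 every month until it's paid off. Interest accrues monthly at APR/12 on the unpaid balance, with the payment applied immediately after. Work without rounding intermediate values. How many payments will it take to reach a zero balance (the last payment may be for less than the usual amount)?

Monthly rate r = 13.6%/12 = 1.13333% = 0.0113333.
Recurrence: B ← B·(1+r) − $290.00.
Month 1: interest $172.83; balance after payment $15,132.83.
Month 2: interest $171.51; balance after payment $15,014.34.
Closed form: n = −ln(1 − rB₀/P)/ln(1+r) = −ln(0.40402)/ln(1.01133) ≈ 80.418, so the balance reaches zero during payment 81.

81 months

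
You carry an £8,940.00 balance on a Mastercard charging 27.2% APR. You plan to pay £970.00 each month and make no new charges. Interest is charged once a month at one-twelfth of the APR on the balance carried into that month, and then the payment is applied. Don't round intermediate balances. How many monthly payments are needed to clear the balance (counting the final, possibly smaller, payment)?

Monthly rate r = 27.2%/12 = 2.26667% = 0.0226667.
Recurrence: B ← B·(1+r) − £970.00.
Month 1: interest £202.64; balance after payment £8,172.64.
Month 2: interest £185.25; balance after payment £7,387.89.
Closed form: n = −ln(1 − rB₀/P)/ln(1+r) = −ln(0.79109)/ln(1.02267) ≈ 10.455, so the balance reaches zero during payment 11.

11 payments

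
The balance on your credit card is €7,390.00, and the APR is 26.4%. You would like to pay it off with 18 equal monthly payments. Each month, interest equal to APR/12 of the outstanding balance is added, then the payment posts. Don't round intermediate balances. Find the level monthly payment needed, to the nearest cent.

€501.64

Monthly rate r = 26.4%/12 = 2.2% = 0.022.
Level-payment amortization: P = B₀·r / (1 − (1+r)^(−n)) = 7390.00·0.022 / (1 − 1.022^(−18)).
Denominator 1 − (1+r)^(−18) = 0.324097776.
P = 162.58 / 0.324097776 ≈ 501.64.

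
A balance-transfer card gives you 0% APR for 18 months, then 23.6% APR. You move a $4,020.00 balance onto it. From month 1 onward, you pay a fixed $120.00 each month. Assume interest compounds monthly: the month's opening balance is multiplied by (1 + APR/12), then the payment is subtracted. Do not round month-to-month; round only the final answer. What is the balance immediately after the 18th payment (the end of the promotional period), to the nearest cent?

Promo months 1–18 at r₀ = 0%/12 = 0; months 19+ at r₁ = 23.6%/12 = 0.0196667.
After month 18 (no interest yet): B = $4,020.00 − 18·$120.00 = $1,860.00.

$1,860.00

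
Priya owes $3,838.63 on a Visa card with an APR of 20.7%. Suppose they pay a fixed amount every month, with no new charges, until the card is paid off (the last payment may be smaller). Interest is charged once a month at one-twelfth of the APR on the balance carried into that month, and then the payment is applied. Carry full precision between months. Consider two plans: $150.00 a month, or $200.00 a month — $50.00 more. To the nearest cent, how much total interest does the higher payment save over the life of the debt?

$405.47

Monthly rate r = 20.7%/12 = 1.725% = 0.01725.
At $150.00/mo: n = ⌈−ln(1 − rB₀/P)/ln(1+r)⌉ = 35 payments (last $7.95); total interest = total paid − $3,838.63 = $1,269.32.
At $200.00/mo: 24 payments (last $102.48); total interest $863.85.
Interest saved = $1,269.32 − $863.85 = $405.47.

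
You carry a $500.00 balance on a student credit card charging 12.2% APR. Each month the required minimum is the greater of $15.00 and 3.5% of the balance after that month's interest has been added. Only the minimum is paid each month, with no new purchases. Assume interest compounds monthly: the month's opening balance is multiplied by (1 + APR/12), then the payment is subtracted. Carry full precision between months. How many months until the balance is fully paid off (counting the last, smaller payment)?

Monthly rate r = 12.2%/12 = 1.01667% = 0.0101667.
While 3.5% of the post-interest balance exceeds $15.00, each month B ← (B·(1+r))·(1 − 0.035), i.e. B shrinks by the factor (1+r)·0.965 = 0.97481.
This holds for months 1–7. Entering month 8 the balance is $418.23; 3.5% of the post-interest balance is now below $15.00, so the flat $15.00 minimum applies from here.
From month 8 a fixed $15.00 at rate r clears $418.23 in 33 more payments. Total: 7 + 33 = 40 months.

40 months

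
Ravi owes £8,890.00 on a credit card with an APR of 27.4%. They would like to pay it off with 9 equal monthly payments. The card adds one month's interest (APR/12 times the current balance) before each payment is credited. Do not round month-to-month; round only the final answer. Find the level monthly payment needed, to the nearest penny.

Monthly rate r = 27.4%/12 = 2.28333% = 0.0228333.
Level-payment amortization: P = B₀·r / (1 − (1+r)^(−n)) = 8890.00·0.0228333 / (1 − 1.02283^(−9)).
Denominator 1 − (1+r)^(−9) = 0.18387601.
P = 202.988 / 0.18387601 ≈ 1103.94.

£1,103.94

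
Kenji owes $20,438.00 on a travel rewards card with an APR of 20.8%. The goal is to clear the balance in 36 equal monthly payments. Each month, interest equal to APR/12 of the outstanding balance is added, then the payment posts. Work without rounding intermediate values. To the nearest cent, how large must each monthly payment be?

Monthly rate r = 20.8%/12 = 1.73333% = 0.0173333.
Level-payment amortization: P = B₀·r / (1 − (1+r)^(−n)) = 20438.00·0.0173333 / (1 − 1.01733^(−36)).
Denominator 1 − (1+r)^(−36) = 0.461330835.
P = 354.259 / 0.461330835 ≈ 767.91.

$767.91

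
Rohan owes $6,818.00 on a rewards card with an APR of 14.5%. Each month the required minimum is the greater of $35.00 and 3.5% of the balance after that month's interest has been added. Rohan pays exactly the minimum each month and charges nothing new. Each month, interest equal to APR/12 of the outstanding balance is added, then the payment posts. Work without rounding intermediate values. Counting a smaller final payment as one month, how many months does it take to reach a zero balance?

Monthly rate r = 14.5%/12 = 1.20833% = 0.0120833.
While 3.5% of the post-interest balance exceeds $35.00, each month B ← (B·(1+r))·(1 − 0.035), i.e. B shrinks by the factor (1+r)·0.965 = 0.97666.
This holds for months 1–82. Entering month 83 the balance is $983.18; 3.5% of the post-interest balance is now below $35.00, so the flat $35.00 minimum applies from here.
From month 83 a fixed $35.00 at rate r clears $983.18 in 35 more payments. Total: 82 + 35 = 117 months.

117 months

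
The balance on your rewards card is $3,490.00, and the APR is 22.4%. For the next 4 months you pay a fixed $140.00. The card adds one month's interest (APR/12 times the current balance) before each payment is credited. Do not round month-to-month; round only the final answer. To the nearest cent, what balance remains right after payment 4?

Monthly rate r = 22.4%/12 = 1.86667% = 0.0186667.
Each month: B ← B·(1+r) − $140.00.
Month 1: interest $65.15; balance after payment $3,415.15.
Month 2: interest $63.75; balance after payment $3,338.90.
Month 3: interest $62.33; balance after payment $3,261.22.
Month 4: interest $60.88; balance after payment $3,182.10.

$3,182.10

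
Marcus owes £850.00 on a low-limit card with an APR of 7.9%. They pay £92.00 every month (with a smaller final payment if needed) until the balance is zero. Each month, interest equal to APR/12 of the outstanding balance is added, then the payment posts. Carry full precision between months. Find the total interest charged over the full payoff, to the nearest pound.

£30

Monthly rate r = 7.9%/12 = 0.658333% = 0.00658333.
Payoff takes n = ⌈−ln(1 − rB₀/P)/ln(1+r)⌉ = ⌈9.563⌉ = 10 payments; the last is £51.91.
Total paid = 9·£92.00 + £51.91 = £879.91.
Total interest = total paid − principal = £879.91 − £850.00 = £29.91.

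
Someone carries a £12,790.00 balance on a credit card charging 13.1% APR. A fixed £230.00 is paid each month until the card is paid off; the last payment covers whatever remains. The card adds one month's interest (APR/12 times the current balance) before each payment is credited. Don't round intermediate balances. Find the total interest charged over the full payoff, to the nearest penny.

£6,997.59

Monthly rate r = 13.1%/12 = 1.09167% = 0.0109167.
Payoff takes n = ⌈−ln(1 − rB₀/P)/ln(1+r)⌉ = ⌈86.033⌉ = 87 payments; the last is £7.59.
Total paid = 86·£230.00 + £7.59 = £19,787.59.
Total interest = total paid − principal = £19,787.59 − £12,790.00 = £6,997.59.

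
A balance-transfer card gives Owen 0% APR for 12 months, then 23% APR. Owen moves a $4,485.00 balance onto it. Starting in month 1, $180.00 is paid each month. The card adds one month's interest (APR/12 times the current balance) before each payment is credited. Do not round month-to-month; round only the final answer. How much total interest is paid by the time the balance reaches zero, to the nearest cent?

$371.87

Promo months 1–12 at r₀ = 0%/12 = 0; months 13+ at r₁ = 23%/12 = 0.0191667.
After month 12 (no interest yet): B = $4,485.00 − 12·$180.00 = $2,325.00.
Then at r₁ with $180.00/mo: n₂ = −ln(1 − r₁·B/P)/ln(1+r₁) ≈ 14.98 → 15 more payments.
Total paid = 26·$180.00 + $176.87 = $4,856.87; interest = $4,856.87 − $4,485.00 = $371.87.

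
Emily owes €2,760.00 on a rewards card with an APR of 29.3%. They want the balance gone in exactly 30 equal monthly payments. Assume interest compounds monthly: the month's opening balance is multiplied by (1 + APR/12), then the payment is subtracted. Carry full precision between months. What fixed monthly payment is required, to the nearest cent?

Monthly rate r = 29.3%/12 = 2.44167% = 0.0244167.
Level-payment amortization: P = B₀·r / (1 − (1+r)^(−n)) = 2760.00·0.0244167 / (1 − 1.02442^(−30)).
Denominator 1 − (1+r)^(−30) = 0.515045568.
P = 67.39 / 0.515045568 ≈ 130.84.

€130.84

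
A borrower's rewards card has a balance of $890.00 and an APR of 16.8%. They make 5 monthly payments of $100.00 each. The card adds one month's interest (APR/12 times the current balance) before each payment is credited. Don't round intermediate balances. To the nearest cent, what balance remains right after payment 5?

Monthly rate r = 16.8%/12 = 1.4% = 0.014.
Each month: B ← B·(1+r) − $100.00.
Month 1: interest $12.46; balance after payment $802.46.
Month 2: interest $11.23; balance after payment $713.69.
Month 3: interest $9.99; balance after payment $623.69.
Month 4: interest $8.73; balance after payment $532.42.
Month 5: interest $7.45; balance after payment $439.87.

$439.87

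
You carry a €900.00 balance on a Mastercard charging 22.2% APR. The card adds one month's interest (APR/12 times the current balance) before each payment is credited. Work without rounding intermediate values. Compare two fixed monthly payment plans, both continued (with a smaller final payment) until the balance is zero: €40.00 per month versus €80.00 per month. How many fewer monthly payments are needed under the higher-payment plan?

Monthly rate r = 22.2%/12 = 1.85% = 0.0185.
At €40.00/mo: n = ⌈−ln(1 − rB₀/P)/ln(1+r)⌉ = 30 payments (last €14.67); total interest = total paid − €900.00 = €274.67.
At €80.00/mo: 13 payments (last €58.54); total interest €118.54.
Payments saved = 30 − 13 = 17.

17 fewer payments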